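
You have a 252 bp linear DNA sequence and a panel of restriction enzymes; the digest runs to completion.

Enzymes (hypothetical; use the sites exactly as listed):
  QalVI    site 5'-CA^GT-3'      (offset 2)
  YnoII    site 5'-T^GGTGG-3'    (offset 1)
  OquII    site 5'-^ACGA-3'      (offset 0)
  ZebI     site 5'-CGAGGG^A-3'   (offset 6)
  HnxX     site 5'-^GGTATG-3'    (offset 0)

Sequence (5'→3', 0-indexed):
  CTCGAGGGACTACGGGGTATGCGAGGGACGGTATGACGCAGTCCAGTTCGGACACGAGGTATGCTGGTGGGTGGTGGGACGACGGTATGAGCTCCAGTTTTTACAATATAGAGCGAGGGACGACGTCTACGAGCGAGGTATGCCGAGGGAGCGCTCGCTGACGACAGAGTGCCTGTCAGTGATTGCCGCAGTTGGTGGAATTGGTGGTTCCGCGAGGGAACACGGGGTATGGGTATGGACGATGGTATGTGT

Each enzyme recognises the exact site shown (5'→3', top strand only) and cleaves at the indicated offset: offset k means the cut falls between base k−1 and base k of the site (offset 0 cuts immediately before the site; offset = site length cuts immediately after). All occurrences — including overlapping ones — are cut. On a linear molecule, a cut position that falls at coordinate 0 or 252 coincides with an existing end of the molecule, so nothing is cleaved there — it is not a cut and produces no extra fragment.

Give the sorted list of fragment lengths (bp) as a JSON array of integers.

[2,3,4,5,5,5,6,6,7,7,7,7,8,8,8,8,9,9,9,11,11,12,12,13,13,16,18,23]

Site scan:
  QalVI (CAGT, off=2): starts [38, 43, 94, 176, 188] → cuts [40, 45, 96, 178, 190]
  YnoII (TGGTGG, off=1): starts [64, 71, 192, 201] → cuts [65, 72, 193, 202]
  OquII (ACGA, off=0): starts [53, 78, 119, 128, 160, 238] → cuts [53, 78, 119, 128, 160, 238]
  ZebI (CGAGGGA, off=6): starts [2, 21, 113, 143, 212] → cuts [8, 27, 119, 149, 218]
  HnxX (GGTATG, off=0): starts [15, 29, 57, 83, 136, 225, 231, 243] → cuts [15, 29, 57, 83, 136, 225, 231, 243]

Pooled cuts: [8, 15, 27, 29, 40, 45, 53, 57, 65, 72, 78, 83, 96, 119, 128, 136, 149, 160, 178, 190, 193, 202, 218, 225, 231, 238, 243]

Fragment lengths:
  [0,8): 8 bp
  [8,15): 7 bp
  [15,27): 12 bp
  [27,29): 2 bp
  [29,40): 11 bp
  [40,45): 5 bp
  [45,53): 8 bp
  [53,57): 4 bp
  [57,65): 8 bp
  [65,72): 7 bp
  [72,78): 6 bp
  [78,83): 5 bp
  [83,96): 13 bp
  [96,119): 23 bp
  [119,128): 9 bp
  [128,136): 8 bp
  [136,149): 13 bp
  [149,160): 11 bp
  [160,178): 18 bp
  [178,190): 12 bp
  [190,193): 3 bp
  [193,202): 9 bp
  [202,218): 16 bp
  [218,225): 7 bp
  [225,231): 6 bp
  [231,238): 7 bp
  [238,243): 5 bp
  [243,252): 9 bp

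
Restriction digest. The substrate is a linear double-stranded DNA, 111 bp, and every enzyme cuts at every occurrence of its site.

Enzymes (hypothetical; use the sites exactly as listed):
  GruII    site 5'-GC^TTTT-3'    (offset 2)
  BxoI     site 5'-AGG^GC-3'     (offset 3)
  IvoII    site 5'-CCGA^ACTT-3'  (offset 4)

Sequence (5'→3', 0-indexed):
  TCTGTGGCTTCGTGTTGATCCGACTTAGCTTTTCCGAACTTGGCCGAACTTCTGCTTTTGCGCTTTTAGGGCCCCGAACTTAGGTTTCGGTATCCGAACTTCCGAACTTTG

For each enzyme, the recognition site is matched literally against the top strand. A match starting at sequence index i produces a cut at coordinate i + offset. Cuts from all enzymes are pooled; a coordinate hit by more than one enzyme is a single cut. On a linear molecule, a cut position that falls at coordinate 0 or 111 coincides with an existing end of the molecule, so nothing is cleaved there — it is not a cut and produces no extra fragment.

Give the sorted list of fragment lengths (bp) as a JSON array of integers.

Scan for sites:
  GruII GCTTTT/2: at [27, 53, 61] ⇒ [29, 55, 63]
  BxoI AGGGC/3: at [67] ⇒ [70]
  IvoII CCGAACTT/4: at [33, 43, 73, 93, 101] ⇒ [37, 47, 77, 97, 105]

Pooled cuts: [29, 37, 47, 55, 63, 70, 77, 97, 105]

Fragments:
  [0,29): 29 bp
  [29,37): 8 bp
  [37,47): 10 bp
  [47,55): 8 bp
  [55,63): 8 bp
  [63,70): 7 bp
  [70,77): 7 bp
  [77,97): 20 bp
  [97,105): 8 bp
  [105,111): 6 bp

[6,7,7,8,8,8,8,10,20,29]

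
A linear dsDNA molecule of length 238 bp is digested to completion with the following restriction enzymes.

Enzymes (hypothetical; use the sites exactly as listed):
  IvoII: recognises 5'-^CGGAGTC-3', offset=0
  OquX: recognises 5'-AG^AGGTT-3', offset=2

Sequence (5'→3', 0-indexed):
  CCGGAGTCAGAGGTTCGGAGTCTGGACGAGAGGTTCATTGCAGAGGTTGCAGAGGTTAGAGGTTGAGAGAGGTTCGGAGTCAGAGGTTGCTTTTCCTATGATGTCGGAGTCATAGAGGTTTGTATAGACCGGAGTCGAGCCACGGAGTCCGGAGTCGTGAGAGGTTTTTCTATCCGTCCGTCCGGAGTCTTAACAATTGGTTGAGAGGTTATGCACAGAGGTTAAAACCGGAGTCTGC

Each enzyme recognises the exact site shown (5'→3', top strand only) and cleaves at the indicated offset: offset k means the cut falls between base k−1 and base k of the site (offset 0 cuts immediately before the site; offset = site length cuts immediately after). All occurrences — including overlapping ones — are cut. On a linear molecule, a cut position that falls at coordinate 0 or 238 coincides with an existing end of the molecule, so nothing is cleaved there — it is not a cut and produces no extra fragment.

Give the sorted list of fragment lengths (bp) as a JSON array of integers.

[1,5,5,7,7,9,9,9,10,10,10,11,12,13,13,13,14,15,21,21,23]

Site scan:
  IvoII (CGGAGTC, off=0): starts [1, 15, 74, 104, 129, 142, 149, 182, 228] → cuts [1, 15, 74, 104, 129, 142, 149, 182, 228]
  OquX (AGAGGTT, off=2): starts [8, 28, 41, 50, 57, 67, 81, 113, 159, 203, 216] → cuts [10, 30, 43, 52, 59, 69, 83, 115, 161, 205, 218]

Pooled cuts: [1, 10, 15, 30, 43, 52, 59, 69, 74, 83, 104, 115, 129, 142, 149, 161, 182, 205, 218, 228]

Fragment lengths:
  [0,1): 1 bp
  [1,10): 9 bp
  [10,15): 5 bp
  [15,30): 15 bp
  [30,43): 13 bp
  [43,52): 9 bp
  [52,59): 7 bp
  [59,69): 10 bp
  [69,74): 5 bp
  [74,83): 9 bp
  [83,104): 21 bp
  [104,115): 11 bp
  [115,129): 14 bp
  [129,142): 13 bp
  [142,149): 7 bp
  [149,161): 12 bp
  [161,182): 21 bp
  [182,205): 23 bp
  [205,218): 13 bp
  [218,228): 10 bp
  [228,238): 10 bp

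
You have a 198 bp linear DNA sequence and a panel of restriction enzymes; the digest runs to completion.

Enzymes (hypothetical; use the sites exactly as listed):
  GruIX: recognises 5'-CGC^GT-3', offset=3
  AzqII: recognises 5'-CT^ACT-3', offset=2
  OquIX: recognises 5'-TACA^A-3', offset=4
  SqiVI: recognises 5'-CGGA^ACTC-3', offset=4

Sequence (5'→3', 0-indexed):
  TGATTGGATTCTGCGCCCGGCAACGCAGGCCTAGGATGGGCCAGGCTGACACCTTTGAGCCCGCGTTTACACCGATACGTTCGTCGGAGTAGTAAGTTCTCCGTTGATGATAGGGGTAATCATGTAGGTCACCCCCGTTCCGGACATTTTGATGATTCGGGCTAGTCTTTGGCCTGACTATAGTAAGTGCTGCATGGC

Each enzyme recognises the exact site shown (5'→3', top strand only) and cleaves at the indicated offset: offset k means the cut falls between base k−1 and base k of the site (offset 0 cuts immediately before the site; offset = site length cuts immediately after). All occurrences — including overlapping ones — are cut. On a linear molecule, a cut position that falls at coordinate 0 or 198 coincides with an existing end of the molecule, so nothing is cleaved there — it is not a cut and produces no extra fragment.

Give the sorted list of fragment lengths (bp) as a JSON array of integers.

[64,134]

Scan for sites:
  GruIX (CGCGT, off=3): starts [61] → cuts [64]
  AzqII (CTACT, off=2): no sites
  OquIX (TACAA, off=4): no sites
  SqiVI (CGGAACTC, off=4): no sites

Pooled cuts: [64]

Fragments:
  [0,64): 64 bp
  [64,198): 134 bp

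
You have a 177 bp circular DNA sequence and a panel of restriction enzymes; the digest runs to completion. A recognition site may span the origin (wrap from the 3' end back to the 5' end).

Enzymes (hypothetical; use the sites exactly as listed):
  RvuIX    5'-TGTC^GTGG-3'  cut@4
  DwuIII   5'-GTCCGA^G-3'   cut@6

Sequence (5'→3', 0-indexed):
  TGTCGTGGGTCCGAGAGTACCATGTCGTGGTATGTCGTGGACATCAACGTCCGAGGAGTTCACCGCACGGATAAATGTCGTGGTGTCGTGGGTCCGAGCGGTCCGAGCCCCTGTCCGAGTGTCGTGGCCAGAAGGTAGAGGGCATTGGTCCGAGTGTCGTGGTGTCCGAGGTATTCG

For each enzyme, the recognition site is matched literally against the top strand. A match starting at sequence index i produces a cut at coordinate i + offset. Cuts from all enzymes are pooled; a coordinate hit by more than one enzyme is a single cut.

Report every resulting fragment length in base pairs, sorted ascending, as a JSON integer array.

Per-enzyme occurrences:
  RvuIX (TGTCGTGG, off=4): starts [0, 22, 32, 75, 83, 119, 154] → cuts [4, 26, 36, 79, 87, 123, 158]
  DwuIII (GTCCGAG, off=6): starts [8, 48, 91, 100, 112, 147, 163] → cuts [14, 54, 97, 106, 118, 153, 169]

Pooled cuts: [4, 14, 26, 36, 54, 79, 87, 97, 106, 118, 123, 153, 158, 169]

Fragments:
  4→14: 10 bp
  14→26: 12 bp
  26→36: 10 bp
  36→54: 18 bp
  54→79: 25 bp
  79→87: 8 bp
  87→97: 10 bp
  97→106: 9 bp
  106→118: 12 bp
  118→123: 5 bp
  123→153: 30 bp
  153→158: 5 bp
  158→169: 11 bp
  169→4 (wrap): 177-169+4 = 12 bp

[5,5,8,9,10,10,10,11,12,12,12,18,25,30]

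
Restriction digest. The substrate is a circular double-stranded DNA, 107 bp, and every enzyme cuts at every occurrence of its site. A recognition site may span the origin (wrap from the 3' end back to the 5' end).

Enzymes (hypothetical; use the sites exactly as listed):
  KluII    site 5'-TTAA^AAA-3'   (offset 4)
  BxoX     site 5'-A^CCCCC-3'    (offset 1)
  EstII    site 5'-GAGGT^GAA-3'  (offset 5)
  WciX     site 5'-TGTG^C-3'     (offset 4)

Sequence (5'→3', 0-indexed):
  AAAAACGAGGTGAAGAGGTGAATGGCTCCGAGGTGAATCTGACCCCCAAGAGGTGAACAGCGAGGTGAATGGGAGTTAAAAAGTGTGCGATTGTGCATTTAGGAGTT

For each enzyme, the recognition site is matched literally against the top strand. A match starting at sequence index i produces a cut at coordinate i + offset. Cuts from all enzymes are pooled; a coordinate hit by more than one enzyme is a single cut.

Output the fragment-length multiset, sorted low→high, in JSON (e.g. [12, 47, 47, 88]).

Per-enzyme occurrences:
  KluII TTAAAAA/4: at [75, 105] ⇒ [2, 79]
  BxoX ACCCCC/1: at [41] ⇒ [42]
  EstII GAGGTGAA/5: at [6, 14, 29, 49, 61] ⇒ [11, 19, 34, 54, 66]
  WciX TGTGC/4: at [83, 91] ⇒ [87, 95]

All cut coordinates (distinct, sorted): [2, 11, 19, 34, 42, 54, 66, 79, 87, 95]

Fragments:
  2→11: 9 bp
  11→19: 8 bp
  19→34: 15 bp
  34→42: 8 bp
  42→54: 12 bp
  54→66: 12 bp
  66→79: 13 bp
  79→87: 8 bp
  87→95: 8 bp
  95→2 (wrap): 107-95+2 = 14 bp

[8,8,8,8,9,12,12,13,14,15]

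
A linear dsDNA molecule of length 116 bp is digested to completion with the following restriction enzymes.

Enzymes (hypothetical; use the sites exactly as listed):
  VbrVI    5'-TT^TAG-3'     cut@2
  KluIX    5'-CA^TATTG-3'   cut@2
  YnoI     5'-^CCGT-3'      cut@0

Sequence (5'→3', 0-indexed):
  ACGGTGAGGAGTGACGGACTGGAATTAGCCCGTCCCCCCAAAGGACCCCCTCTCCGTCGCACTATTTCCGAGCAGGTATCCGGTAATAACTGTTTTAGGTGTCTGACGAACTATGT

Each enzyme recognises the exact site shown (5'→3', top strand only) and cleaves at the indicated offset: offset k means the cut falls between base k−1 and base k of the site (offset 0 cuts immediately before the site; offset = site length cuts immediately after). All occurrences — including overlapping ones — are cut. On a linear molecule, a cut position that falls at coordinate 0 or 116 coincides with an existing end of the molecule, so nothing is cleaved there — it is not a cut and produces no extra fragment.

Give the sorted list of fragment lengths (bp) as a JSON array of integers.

[21,24,29,42]

Scan for sites:
  VbrVI (TTTAG, off=2): starts [93] → cuts [95]
  KluIX (CATATTG, off=2): no sites
  YnoI (CCGT, off=0): starts [29, 53] → cuts [29, 53]

Pooled cuts: [29, 53, 95]

Fragments:
  [0,29): 29 bp
  [29,53): 24 bp
  [53,95): 42 bp
  [95,116): 21 bp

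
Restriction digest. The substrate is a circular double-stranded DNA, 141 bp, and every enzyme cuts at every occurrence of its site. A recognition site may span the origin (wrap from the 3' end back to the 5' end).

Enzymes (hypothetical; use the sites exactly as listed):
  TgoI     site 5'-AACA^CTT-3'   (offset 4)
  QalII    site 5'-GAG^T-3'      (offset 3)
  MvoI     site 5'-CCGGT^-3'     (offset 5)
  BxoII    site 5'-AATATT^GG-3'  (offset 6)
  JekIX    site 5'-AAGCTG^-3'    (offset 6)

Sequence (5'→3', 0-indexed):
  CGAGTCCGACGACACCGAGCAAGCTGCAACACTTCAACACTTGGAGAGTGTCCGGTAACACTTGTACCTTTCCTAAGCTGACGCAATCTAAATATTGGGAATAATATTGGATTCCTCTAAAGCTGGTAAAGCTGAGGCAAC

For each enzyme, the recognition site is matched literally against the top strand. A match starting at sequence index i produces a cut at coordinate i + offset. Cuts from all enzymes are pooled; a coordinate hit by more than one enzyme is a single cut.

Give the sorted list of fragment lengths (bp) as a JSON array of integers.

Site scan:
  TgoI AACACTT/4: at [27, 35, 56] ⇒ [31, 39, 60]
  QalII GAGT/3: at [1, 45] ⇒ [4, 48]
  MvoI CCGGT/5: at [51] ⇒ [56]
  BxoII AATATTGG/6: at [90, 102] ⇒ [96, 108]
  JekIX AAGCTG/6: at [20, 74, 119, 128] ⇒ [26, 80, 125, 134]

Pooled cuts: [4, 26, 31, 39, 48, 56, 60, 80, 96, 108, 125, 134]

Fragment lengths:
  4→26: 22 bp
  26→31: 5 bp
  31→39: 8 bp
  39→48: 9 bp
  48→56: 8 bp
  56→60: 4 bp
  60→80: 20 bp
  80→96: 16 bp
  96→108: 12 bp
  108→125: 17 bp
  125→134: 9 bp
  134→4 (wrap): 141-134+4 = 11 bp

[4,5,8,8,9,9,11,12,16,17,20,22]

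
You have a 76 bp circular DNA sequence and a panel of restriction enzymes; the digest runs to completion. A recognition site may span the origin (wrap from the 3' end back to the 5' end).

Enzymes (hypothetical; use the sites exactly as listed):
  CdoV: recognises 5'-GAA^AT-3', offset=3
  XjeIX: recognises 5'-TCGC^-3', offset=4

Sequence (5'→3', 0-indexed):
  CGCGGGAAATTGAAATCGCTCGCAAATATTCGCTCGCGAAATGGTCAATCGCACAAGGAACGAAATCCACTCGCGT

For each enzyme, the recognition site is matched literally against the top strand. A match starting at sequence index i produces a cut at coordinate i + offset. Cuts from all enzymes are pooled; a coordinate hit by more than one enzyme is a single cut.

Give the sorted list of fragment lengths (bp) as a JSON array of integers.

Site scan:
  CdoV (GAAAT, off=3): starts [5, 11, 37, 61] → cuts [8, 14, 40, 64]
  XjeIX (TCGC, off=4): starts [15, 19, 29, 33, 48, 70, 75] → cuts [3, 19, 23, 33, 37, 52, 74]

All cut coordinates (distinct, sorted): [3, 8, 14, 19, 23, 33, 37, 40, 52, 64, 74]

Fragments:
  3→8: 5 bp
  8→14: 6 bp
  14→19: 5 bp
  19→23: 4 bp
  23→33: 10 bp
  33→37: 4 bp
  37→40: 3 bp
  40→52: 12 bp
  52→64: 12 bp
  64→74: 10 bp
  74→3 (wrap): 76-74+3 = 5 bp

[3,4,4,5,5,5,6,10,10,12,12]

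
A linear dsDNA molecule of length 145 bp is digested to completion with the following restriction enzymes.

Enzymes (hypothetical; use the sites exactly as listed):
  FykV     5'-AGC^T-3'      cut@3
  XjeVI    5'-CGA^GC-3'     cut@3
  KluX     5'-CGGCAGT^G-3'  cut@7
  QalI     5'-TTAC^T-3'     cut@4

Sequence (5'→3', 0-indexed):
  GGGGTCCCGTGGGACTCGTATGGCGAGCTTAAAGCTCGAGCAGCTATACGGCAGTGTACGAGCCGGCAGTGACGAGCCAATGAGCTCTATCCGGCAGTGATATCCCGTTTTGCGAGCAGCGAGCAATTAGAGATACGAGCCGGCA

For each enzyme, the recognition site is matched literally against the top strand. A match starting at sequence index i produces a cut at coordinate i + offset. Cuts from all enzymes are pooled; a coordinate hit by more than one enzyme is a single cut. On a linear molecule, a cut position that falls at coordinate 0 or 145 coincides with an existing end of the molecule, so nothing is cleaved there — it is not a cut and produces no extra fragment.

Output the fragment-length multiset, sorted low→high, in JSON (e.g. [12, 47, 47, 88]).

Per-enzyme occurrences:
  FykV (AGCT, off=3): starts [25, 32, 41, 82] → cuts [28, 35, 44, 85]
  XjeVI (CGAGC, off=3): starts [23, 36, 58, 72, 112, 119, 135] → cuts [26, 39, 61, 75, 115, 122, 138]
  KluX (CGGCAGTG, off=7): starts [48, 63, 91] → cuts [55, 70, 98]
  QalI (TTACT, off=4): no sites

Pooled cuts: [26, 28, 35, 39, 44, 55, 61, 70, 75, 85, 98, 115, 122, 138]

Fragment lengths:
  [0,26): 26 bp
  [26,28): 2 bp
  [28,35): 7 bp
  [35,39): 4 bp
  [39,44): 5 bp
  [44,55): 11 bp
  [55,61): 6 bp
  [61,70): 9 bp
  [70,75): 5 bp
  [75,85): 10 bp
  [85,98): 13 bp
  [98,115): 17 bp
  [115,122): 7 bp
  [122,138): 16 bp
  [138,145): 7 bp

[2,4,5,5,6,7,7,7,9,10,11,13,16,17,26]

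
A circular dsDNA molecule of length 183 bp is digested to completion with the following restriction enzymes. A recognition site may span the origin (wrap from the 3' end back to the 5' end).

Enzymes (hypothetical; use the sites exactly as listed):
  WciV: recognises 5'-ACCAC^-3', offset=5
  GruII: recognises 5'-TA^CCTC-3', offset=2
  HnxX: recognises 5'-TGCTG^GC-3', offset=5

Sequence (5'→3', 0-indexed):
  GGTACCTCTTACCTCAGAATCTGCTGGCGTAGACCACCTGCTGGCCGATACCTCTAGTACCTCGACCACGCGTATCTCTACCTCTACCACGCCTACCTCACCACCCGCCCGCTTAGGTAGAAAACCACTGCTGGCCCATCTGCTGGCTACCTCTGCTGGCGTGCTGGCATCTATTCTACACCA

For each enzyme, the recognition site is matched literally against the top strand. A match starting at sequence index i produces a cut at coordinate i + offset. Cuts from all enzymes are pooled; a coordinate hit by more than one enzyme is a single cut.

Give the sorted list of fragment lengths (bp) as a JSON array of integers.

[4,5,5,6,7,7,8,9,9,9,10,10,11,11,12,15,21,24]

Per-enzyme occurrences:
  WciV ACCAC/5: at [32, 64, 85, 99, 123] ⇒ [37, 69, 90, 104, 128]
  GruII TACCTC/2: at [2, 9, 48, 57, 78, 93, 147] ⇒ [4, 11, 50, 59, 80, 95, 149]
  HnxX TGCTGGC/5: at [21, 38, 128, 140, 153, 161] ⇒ [26, 43, 133, 145, 158, 166]

All cut coordinates (distinct, sorted): [4, 11, 26, 37, 43, 50, 59, 69, 80, 90, 95, 104, 128, 133, 145, 149, 158, 166]

Fragments:
  4→11: 7 bp
  11→26: 15 bp
  26→37: 11 bp
  37→43: 6 bp
  43→50: 7 bp
  50→59: 9 bp
  59→69: 10 bp
  69→80: 11 bp
  80→90: 10 bp
  90→95: 5 bp
  95→104: 9 bp
  104→128: 24 bp
  128→133: 5 bp
  133→145: 12 bp
  145→149: 4 bp
  149→158: 9 bp
  158→166: 8 bp
  166→4 (wrap): 183-166+4 = 21 bp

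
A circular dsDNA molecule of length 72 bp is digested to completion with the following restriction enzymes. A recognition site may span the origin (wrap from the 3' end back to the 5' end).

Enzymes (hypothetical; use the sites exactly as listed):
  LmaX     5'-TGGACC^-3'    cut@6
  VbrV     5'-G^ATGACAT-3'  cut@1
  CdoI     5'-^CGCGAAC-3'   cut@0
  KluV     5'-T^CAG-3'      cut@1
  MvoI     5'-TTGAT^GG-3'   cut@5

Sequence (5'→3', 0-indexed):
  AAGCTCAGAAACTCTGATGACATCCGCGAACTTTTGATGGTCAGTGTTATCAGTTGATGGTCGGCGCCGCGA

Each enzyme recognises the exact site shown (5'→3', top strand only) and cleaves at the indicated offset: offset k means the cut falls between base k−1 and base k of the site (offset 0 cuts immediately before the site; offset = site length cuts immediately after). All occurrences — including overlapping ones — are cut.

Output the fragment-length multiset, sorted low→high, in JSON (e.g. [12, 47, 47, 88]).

[3,8,8,9,11,14,19]

Site scan:
  LmaX (TGGACC, off=6): no sites
  VbrV GATGACAT/1: at [15] ⇒ [16]
  CdoI CGCGAAC/0: at [24] ⇒ [24]
  KluV TCAG/1: at [4, 40, 49] ⇒ [5, 41, 50]
  MvoI TTGATGG/5: at [33, 53] ⇒ [38, 58]

All cut coordinates (distinct, sorted): [5, 16, 24, 38, 41, 50, 58]

Fragment lengths:
  5→16: 11 bp
  16→24: 8 bp
  24→38: 14 bp
  38→41: 3 bp
  41→50: 9 bp
  50→58: 8 bp
  58→5 (wrap): 72-58+5 = 19 bp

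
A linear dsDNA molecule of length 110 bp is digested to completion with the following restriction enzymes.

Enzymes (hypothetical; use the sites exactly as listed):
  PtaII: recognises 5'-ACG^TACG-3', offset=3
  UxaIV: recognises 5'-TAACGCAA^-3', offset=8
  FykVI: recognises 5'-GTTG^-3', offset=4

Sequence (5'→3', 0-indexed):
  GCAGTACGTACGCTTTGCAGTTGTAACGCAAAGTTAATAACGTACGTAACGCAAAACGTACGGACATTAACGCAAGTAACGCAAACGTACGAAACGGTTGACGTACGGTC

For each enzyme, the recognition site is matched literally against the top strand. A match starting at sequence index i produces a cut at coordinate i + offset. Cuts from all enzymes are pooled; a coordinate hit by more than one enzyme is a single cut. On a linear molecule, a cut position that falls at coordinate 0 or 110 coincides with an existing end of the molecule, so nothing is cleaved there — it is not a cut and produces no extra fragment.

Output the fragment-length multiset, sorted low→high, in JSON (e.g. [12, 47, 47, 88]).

[3,3,4,7,8,8,9,11,12,13,15,17]

Scan for sites:
  PtaII ACGTACG/3: at [5, 39, 55, 84, 100] ⇒ [8, 42, 58, 87, 103]
  UxaIV TAACGCAA/8: at [23, 46, 67, 76] ⇒ [31, 54, 75, 84]
  FykVI GTTG/4: at [19, 96] ⇒ [23, 100]

Pooled cuts: [8, 23, 31, 42, 54, 58, 75, 84, 87, 100, 103]

Fragment lengths:
  [0,8): 8 bp
  [8,23): 15 bp
  [23,31): 8 bp
  [31,42): 11 bp
  [42,54): 12 bp
  [54,58): 4 bp
  [58,75): 17 bp
  [75,84): 9 bp
  [84,87): 3 bp
  [87,100): 13 bp
  [100,103): 3 bp
  [103,110): 7 bp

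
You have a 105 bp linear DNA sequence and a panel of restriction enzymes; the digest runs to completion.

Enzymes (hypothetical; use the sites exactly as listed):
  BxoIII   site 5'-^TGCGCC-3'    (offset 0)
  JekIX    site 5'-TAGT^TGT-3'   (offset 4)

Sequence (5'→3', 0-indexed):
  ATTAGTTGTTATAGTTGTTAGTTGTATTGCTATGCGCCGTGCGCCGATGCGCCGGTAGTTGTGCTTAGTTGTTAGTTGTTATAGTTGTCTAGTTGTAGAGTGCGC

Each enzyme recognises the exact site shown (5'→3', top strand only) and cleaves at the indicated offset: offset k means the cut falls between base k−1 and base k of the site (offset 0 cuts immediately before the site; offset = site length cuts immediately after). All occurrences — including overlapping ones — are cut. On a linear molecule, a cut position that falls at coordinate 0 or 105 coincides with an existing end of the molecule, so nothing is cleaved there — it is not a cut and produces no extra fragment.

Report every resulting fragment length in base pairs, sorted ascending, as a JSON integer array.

Scan for sites:
  BxoIII TGCGCC/0: at [32, 39, 47] ⇒ [32, 39, 47]
  JekIX TAGTTGT/4: at [2, 11, 18, 55, 65, 72, 81, 89] ⇒ [6, 15, 22, 59, 69, 76, 85, 93]

Pooled cuts: [6, 15, 22, 32, 39, 47, 59, 69, 76, 85, 93]

Fragments:
  [0,6): 6 bp
  [6,15): 9 bp
  [15,22): 7 bp
  [22,32): 10 bp
  [32,39): 7 bp
  [39,47): 8 bp
  [47,59): 12 bp
  [59,69): 10 bp
  [69,76): 7 bp
  [76,85): 9 bp
  [85,93): 8 bp
  [93,105): 12 bp

[6,7,7,7,8,8,9,9,10,10,12,12]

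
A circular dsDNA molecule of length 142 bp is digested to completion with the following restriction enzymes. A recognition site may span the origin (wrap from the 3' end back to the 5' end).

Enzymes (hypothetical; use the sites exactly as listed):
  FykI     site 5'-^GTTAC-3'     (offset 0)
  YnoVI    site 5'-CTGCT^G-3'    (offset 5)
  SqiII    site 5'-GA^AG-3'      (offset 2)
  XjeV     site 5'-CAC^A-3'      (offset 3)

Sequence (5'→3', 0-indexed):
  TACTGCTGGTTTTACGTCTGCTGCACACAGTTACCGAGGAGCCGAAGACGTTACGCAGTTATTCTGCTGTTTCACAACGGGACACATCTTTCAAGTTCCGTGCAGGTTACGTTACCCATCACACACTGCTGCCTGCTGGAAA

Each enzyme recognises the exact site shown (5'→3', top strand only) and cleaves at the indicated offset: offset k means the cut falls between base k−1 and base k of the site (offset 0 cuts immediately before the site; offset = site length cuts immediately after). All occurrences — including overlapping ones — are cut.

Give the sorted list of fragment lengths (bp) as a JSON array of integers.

Per-enzyme occurrences:
  FykI (GTTAC, off=0): starts [29, 49, 105, 110] → cuts [29, 49, 105, 110]
  YnoVI (CTGCTG, off=5): starts [2, 17, 63, 125, 132] → cuts [7, 22, 68, 130, 137]
  SqiII (GAAG, off=2): starts [43] → cuts [45]
  XjeV (CACA, off=3): starts [23, 25, 72, 82, 119, 121] → cuts [26, 28, 75, 85, 122, 124]

All cut coordinates (distinct, sorted): [7, 22, 26, 28, 29, 45, 49, 68, 75, 85, 105, 110, 122, 124, 130, 137]

Fragment lengths:
  7→22: 15 bp
  22→26: 4 bp
  26→28: 2 bp
  28→29: 1 bp
  29→45: 16 bp
  45→49: 4 bp
  49→68: 19 bp
  68→75: 7 bp
  75→85: 10 bp
  85→105: 20 bp
  105→110: 5 bp
  110→122: 12 bp
  122→124: 2 bp
  124→130: 6 bp
  130→137: 7 bp
  137→7 (wrap): 142-137+7 = 12 bp

[1,2,2,4,4,5,6,7,7,10,12,12,15,16,19,20]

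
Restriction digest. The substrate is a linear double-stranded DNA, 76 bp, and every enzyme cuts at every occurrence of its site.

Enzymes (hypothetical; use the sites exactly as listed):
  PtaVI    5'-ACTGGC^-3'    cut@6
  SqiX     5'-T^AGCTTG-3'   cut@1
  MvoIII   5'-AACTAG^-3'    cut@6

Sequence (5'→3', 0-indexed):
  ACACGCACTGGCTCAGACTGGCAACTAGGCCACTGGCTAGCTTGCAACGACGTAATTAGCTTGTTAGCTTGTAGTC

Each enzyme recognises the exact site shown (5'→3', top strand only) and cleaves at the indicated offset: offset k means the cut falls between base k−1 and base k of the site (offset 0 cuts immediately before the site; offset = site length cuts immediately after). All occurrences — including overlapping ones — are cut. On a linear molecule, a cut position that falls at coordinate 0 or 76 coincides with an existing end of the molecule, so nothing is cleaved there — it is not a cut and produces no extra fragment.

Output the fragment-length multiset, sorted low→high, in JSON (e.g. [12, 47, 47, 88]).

Per-enzyme occurrences:
  PtaVI (ACTGGC, off=6): starts [6, 16, 31] → cuts [12, 22, 37]
  SqiX (TAGCTTG, off=1): starts [37, 56, 64] → cuts [38, 57, 65]
  MvoIII (AACTAG, off=6): starts [22] → cuts [28]

Pooled cuts: [12, 22, 28, 37, 38, 57, 65]

Fragment lengths:
  [0,12): 12 bp
  [12,22): 10 bp
  [22,28): 6 bp
  [28,37): 9 bp
  [37,38): 1 bp
  [38,57): 19 bp
  [57,65): 8 bp
  [65,76): 11 bp

[1,6,8,9,10,11,12,19]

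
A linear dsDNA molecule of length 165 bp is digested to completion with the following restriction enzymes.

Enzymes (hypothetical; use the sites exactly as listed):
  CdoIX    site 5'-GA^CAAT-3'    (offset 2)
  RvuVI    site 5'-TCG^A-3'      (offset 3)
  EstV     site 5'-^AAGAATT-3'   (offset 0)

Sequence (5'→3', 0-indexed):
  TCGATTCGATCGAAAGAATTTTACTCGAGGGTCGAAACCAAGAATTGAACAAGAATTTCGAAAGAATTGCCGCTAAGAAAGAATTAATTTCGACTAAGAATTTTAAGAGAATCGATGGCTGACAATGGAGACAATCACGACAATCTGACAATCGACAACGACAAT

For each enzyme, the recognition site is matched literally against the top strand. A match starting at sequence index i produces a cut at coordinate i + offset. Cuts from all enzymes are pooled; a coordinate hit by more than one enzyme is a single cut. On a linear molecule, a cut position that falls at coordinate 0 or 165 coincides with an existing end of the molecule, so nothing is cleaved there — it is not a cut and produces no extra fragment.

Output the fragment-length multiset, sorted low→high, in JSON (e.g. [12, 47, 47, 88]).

[1,1,3,3,4,4,5,5,6,7,7,8,8,9,9,10,11,14,14,17,19]

Per-enzyme occurrences:
  CdoIX GACAAT/2: at [120, 129, 138, 146, 159] ⇒ [122, 131, 140, 148, 161]
  RvuVI TCGA/3: at [0, 5, 9, 24, 31, 57, 89, 111, 151] ⇒ [3, 8, 12, 27, 34, 60, 92, 114, 154]
  EstV AAGAATT/0: at [13, 39, 50, 61, 78, 95] ⇒ [13, 39, 50, 61, 78, 95]

Pooled cuts: [3, 8, 12, 13, 27, 34, 39, 50, 60, 61, 78, 92, 95, 114, 122, 131, 140, 148, 154, 161]

Fragment lengths:
  [0,3): 3 bp
  [3,8): 5 bp
  [8,12): 4 bp
  [12,13): 1 bp
  [13,27): 14 bp
  [27,34): 7 bp
  [34,39): 5 bp
  [39,50): 11 bp
  [50,60): 10 bp
  [60,61): 1 bp
  [61,78): 17 bp
  [78,92): 14 bp
  [92,95): 3 bp
  [95,114): 19 bp
  [114,122): 8 bp
  [122,131): 9 bp
  [131,140): 9 bp
  [140,148): 8 bp
  [148,154): 6 bp
  [154,161): 7 bp
  [161,165): 4 bp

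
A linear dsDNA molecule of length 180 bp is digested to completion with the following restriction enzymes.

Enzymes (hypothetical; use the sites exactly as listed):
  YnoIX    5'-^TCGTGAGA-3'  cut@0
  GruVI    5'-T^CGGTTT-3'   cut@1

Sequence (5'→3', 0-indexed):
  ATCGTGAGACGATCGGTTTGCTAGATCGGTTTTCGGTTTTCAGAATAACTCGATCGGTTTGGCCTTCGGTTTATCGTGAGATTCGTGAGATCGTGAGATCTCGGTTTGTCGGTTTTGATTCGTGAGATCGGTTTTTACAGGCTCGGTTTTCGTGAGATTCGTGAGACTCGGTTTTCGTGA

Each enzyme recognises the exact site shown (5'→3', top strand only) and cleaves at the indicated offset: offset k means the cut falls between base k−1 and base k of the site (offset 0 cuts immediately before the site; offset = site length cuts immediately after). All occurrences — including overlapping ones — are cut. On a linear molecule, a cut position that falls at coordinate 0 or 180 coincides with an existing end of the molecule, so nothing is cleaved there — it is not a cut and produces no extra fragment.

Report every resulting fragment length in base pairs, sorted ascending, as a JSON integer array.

Site scan:
  YnoIX (TCGTGAGA, off=0): starts [1, 73, 82, 90, 119, 149, 158] → cuts [1, 73, 82, 90, 119, 149, 158]
  GruVI (TCGGTTT, off=1): starts [12, 25, 32, 53, 65, 100, 108, 127, 142, 167] → cuts [13, 26, 33, 54, 66, 101, 109, 128, 143, 168]

All cut coordinates (distinct, sorted): [1, 13, 26, 33, 54, 66, 73, 82, 90, 101, 109, 119, 128, 143, 149, 158, 168]

Fragments:
  [0,1): 1 bp
  [1,13): 12 bp
  [13,26): 13 bp
  [26,33): 7 bp
  [33,54): 21 bp
  [54,66): 12 bp
  [66,73): 7 bp
  [73,82): 9 bp
  [82,90): 8 bp
  [90,101): 11 bp
  [101,109): 8 bp
  [109,119): 10 bp
  [119,128): 9 bp
  [128,143): 15 bp
  [143,149): 6 bp
  [149,158): 9 bp
  [158,168): 10 bp
  [168,180): 12 bp

[1,6,7,7,8,8,9,9,9,10,10,11,12,12,12,13,15,21]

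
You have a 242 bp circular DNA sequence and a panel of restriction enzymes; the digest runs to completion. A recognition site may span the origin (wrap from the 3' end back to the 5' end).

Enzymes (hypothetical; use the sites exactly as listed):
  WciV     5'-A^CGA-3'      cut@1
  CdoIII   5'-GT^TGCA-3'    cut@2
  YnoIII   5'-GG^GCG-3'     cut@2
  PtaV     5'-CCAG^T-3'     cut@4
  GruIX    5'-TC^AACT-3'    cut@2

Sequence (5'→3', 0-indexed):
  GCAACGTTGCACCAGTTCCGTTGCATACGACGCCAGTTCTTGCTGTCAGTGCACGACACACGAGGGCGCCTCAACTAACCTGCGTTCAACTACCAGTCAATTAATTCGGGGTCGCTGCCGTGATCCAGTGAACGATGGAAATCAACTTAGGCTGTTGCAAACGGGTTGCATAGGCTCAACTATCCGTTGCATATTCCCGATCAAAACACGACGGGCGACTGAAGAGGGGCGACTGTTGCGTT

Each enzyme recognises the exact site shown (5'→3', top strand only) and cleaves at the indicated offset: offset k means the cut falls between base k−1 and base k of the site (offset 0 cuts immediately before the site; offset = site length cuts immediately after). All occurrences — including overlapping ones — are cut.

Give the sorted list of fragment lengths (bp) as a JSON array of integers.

[4,5,6,6,6,7,7,8,8,9,9,10,11,11,11,12,13,14,15,17,21,32]

Per-enzyme occurrences:
  WciV ACGA/1: at [26, 52, 59, 131, 207] ⇒ [27, 53, 60, 132, 208]
  CdoIII GTTGCA/2: at [5, 19, 153, 164, 185, 239] ⇒ [7, 21, 155, 166, 187, 241]
  YnoIII GGGCG/2: at [63, 212, 226] ⇒ [65, 214, 228]
  PtaV CCAGT/4: at [11, 32, 92, 124] ⇒ [15, 36, 96, 128]
  GruIX TCAACT/2: at [70, 85, 141, 175] ⇒ [72, 87, 143, 177]

Pooled cuts: [7, 15, 21, 27, 36, 53, 60, 65, 72, 87, 96, 128, 132, 143, 155, 166, 177, 187, 208, 214, 228, 241]

Fragments:
  7→15: 8 bp
  15→21: 6 bp
  21→27: 6 bp
  27→36: 9 bp
  36→53: 17 bp
  53→60: 7 bp
  60→65: 5 bp
  65→72: 7 bp
  72→87: 15 bp
  87→96: 9 bp
  96→128: 32 bp
  128→132: 4 bp
  132→143: 11 bp
  143→155: 12 bp
  155→166: 11 bp
  166→177: 11 bp
  177→187: 10 bp
  187→208: 21 bp
  208→214: 6 bp
  214→228: 14 bp
  228→241: 13 bp
  241→7 (wrap): 242-241+7 = 8 bp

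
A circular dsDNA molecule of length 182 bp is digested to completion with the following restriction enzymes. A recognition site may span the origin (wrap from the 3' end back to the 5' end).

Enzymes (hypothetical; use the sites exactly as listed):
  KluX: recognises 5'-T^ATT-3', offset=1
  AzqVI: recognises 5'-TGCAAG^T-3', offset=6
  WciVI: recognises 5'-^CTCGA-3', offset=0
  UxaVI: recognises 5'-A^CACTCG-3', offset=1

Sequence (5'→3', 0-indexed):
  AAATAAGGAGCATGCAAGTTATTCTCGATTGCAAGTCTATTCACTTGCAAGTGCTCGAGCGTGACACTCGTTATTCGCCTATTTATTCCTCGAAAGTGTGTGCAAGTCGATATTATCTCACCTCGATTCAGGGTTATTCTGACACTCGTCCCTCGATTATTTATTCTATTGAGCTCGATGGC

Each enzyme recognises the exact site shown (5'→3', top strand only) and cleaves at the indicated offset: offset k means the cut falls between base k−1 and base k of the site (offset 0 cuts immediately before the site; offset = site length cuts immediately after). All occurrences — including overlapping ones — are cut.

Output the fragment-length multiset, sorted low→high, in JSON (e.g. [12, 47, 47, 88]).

Scan for sites:
  KluX TATT/1: at [19, 37, 71, 79, 83, 110, 134, 157, 161, 166] ⇒ [20, 38, 72, 80, 84, 111, 135, 158, 162, 167]
  AzqVI TGCAAGT/6: at [12, 29, 45, 100] ⇒ [18, 35, 51, 106]
  WciVI CTCGA/0: at [23, 53, 88, 121, 151, 173] ⇒ [23, 53, 88, 121, 151, 173]
  UxaVI ACACTCG/1: at [63, 141] ⇒ [64, 142]

All cut coordinates (distinct, sorted): [18, 20, 23, 35, 38, 51, 53, 64, 72, 80, 84, 88, 106, 111, 121, 135, 142, 151, 158, 162, 167, 173]

Fragment lengths:
  18→20: 2 bp
  20→23: 3 bp
  23→35: 12 bp
  35→38: 3 bp
  38→51: 13 bp
  51→53: 2 bp
  53→64: 11 bp
  64→72: 8 bp
  72→80: 8 bp
  80→84: 4 bp
  84→88: 4 bp
  88→106: 18 bp
  106→111: 5 bp
  111→121: 10 bp
  121→135: 14 bp
  135→142: 7 bp
  142→151: 9 bp
  151→158: 7 bp
  158→162: 4 bp
  162→167: 5 bp
  167→173: 6 bp
  173→18 (wrap): 182-173+18 = 27 bp

[2,2,3,3,4,4,4,5,5,6,7,7,8,8,9,10,11,12,13,14,18,27]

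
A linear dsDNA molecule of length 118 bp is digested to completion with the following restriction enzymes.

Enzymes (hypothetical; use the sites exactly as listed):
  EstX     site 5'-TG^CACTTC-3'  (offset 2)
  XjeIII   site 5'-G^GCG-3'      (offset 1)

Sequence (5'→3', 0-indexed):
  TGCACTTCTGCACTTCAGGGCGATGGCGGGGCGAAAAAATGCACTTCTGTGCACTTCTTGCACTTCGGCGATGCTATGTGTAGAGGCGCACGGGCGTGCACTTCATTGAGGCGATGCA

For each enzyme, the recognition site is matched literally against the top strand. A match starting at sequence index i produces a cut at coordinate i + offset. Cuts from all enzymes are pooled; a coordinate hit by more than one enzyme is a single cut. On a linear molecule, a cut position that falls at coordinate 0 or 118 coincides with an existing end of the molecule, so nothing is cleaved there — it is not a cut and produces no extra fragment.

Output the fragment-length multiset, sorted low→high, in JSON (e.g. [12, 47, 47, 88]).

[2,5,5,6,7,8,8,8,9,9,10,11,12,18]

Per-enzyme occurrences:
  EstX (TGCACTTC, off=2): starts [0, 8, 39, 49, 58, 96] → cuts [2, 10, 41, 51, 60, 98]
  XjeIII (GGCG, off=1): starts [18, 24, 29, 66, 84, 92, 109] → cuts [19, 25, 30, 67, 85, 93, 110]

Pooled cuts: [2, 10, 19, 25, 30, 41, 51, 60, 67, 85, 93, 98, 110]

Fragments:
  [0,2): 2 bp
  [2,10): 8 bp
  [10,19): 9 bp
  [19,25): 6 bp
  [25,30): 5 bp
  [30,41): 11 bp
  [41,51): 10 bp
  [51,60): 9 bp
  [60,67): 7 bp
  [67,85): 18 bp
  [85,93): 8 bp
  [93,98): 5 bp
  [98,110): 12 bp
  [110,118): 8 bp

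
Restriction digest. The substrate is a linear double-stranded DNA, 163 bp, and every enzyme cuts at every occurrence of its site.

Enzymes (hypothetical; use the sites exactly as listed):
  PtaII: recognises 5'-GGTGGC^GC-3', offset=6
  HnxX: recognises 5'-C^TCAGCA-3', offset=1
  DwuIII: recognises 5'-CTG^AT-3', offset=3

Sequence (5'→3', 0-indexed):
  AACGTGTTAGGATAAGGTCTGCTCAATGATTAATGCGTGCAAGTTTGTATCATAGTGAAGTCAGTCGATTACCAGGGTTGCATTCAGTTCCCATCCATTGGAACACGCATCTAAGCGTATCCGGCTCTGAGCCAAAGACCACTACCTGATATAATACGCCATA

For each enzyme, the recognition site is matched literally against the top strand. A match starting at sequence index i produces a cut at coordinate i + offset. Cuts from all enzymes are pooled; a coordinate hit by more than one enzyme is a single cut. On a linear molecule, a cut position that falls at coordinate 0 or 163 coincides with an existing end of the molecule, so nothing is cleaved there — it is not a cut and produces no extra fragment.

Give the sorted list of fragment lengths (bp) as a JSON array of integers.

Scan for sites:
  PtaII (GGTGGCGC, off=6): no sites
  HnxX (CTCAGCA, off=1): no sites
  DwuIII CTGAT/3: at [145] ⇒ [148]

Pooled cuts: [148]

Fragments:
  [0,148): 148 bp
  [148,163): 15 bp

[15,148]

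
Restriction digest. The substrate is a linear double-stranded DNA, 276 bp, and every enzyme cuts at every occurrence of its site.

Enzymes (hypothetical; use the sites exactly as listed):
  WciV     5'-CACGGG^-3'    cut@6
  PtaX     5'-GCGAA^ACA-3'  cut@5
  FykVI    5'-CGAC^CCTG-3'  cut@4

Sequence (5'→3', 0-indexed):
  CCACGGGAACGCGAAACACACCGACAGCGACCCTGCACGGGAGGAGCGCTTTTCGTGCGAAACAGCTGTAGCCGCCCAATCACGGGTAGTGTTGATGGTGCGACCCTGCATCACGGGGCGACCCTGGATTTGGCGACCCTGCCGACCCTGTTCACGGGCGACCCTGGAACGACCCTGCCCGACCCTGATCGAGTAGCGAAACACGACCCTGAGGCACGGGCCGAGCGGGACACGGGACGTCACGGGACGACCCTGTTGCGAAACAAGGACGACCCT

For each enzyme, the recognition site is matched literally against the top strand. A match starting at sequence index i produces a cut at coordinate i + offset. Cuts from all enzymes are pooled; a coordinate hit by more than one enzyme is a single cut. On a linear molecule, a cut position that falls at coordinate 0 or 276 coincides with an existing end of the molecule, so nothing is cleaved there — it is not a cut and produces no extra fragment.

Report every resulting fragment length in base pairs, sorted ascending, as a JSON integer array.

Site scan:
  WciV (CACGGG, off=6): starts [1, 35, 80, 111, 152, 214, 230, 240] → cuts [7, 41, 86, 117, 158, 220, 236, 246]
  PtaX (GCGAAACA, off=5): starts [10, 56, 195, 257] → cuts [15, 61, 200, 262]
  FykVI (CGACCCTG, off=4): starts [27, 100, 118, 133, 142, 158, 169, 179, 203, 247] → cuts [31, 104, 122, 137, 146, 162, 173, 183, 207, 251]

All cut coordinates (distinct, sorted): [7, 15, 31, 41, 61, 86, 104, 117, 122, 137, 146, 158, 162, 173, 183, 200, 207, 220, 236, 246, 251, 262]

Fragment lengths:
  [0,7): 7 bp
  [7,15): 8 bp
  [15,31): 16 bp
  [31,41): 10 bp
  [41,61): 20 bp
  [61,86): 25 bp
  [86,104): 18 bp
  [104,117): 13 bp
  [117,122): 5 bp
  [122,137): 15 bp
  [137,146): 9 bp
  [146,158): 12 bp
  [158,162): 4 bp
  [162,173): 11 bp
  [173,183): 10 bp
  [183,200): 17 bp
  [200,207): 7 bp
  [207,220): 13 bp
  [220,236): 16 bp
  [236,246): 10 bp
  [246,251): 5 bp
  [251,262): 11 bp
  [262,276): 14 bp

[4,5,5,7,7,8,9,10,10,10,11,11,12,13,13,14,15,16,16,17,18,20,25]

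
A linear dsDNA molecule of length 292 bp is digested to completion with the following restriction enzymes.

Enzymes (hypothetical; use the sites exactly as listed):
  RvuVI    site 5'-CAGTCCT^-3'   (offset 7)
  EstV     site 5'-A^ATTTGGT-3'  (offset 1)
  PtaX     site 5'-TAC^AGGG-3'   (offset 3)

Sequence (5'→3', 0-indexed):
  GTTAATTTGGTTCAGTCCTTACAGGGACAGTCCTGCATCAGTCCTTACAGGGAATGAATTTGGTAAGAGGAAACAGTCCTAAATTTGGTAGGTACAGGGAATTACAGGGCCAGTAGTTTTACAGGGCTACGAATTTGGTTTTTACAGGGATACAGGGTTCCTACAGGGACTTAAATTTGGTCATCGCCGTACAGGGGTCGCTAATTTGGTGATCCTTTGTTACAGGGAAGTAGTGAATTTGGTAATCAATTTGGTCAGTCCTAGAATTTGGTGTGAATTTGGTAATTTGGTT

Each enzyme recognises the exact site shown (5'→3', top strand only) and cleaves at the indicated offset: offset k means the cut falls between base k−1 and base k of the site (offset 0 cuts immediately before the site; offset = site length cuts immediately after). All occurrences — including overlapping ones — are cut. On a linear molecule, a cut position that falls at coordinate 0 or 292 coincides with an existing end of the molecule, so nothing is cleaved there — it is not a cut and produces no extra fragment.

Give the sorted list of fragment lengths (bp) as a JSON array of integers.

[2,3,3,3,4,8,8,8,9,10,10,10,11,11,11,11,12,12,13,13,13,14,15,17,18,20,23]

Scan for sites:
  RvuVI (CAGTCCT, off=7): starts [12, 27, 38, 73, 255] → cuts [19, 34, 45, 80, 262]
  EstV (AATTTGGT, off=1): starts [3, 56, 81, 131, 173, 202, 235, 247, 264, 275, 283] → cuts [4, 57, 82, 132, 174, 203, 236, 248, 265, 276, 284]
  PtaX (TACAGGG, off=3): starts [19, 45, 92, 102, 119, 142, 150, 161, 189, 220] → cuts [22, 48, 95, 105, 122, 145, 153, 164, 192, 223]

All cut coordinates (distinct, sorted): [4, 19, 22, 34, 45, 48, 57, 80, 82, 95, 105, 122, 132, 145, 153, 164, 174, 192, 203, 223, 236, 248, 262, 265, 276, 284]

Fragments:
  [0,4): 4 bp
  [4,19): 15 bp
  [19,22): 3 bp
  [22,34): 12 bp
  [34,45): 11 bp
  [45,48): 3 bp
  [48,57): 9 bp
  [57,80): 23 bp
  [80,82): 2 bp
  [82,95): 13 bp
  [95,105): 10 bp
  [105,122): 17 bp
  [122,132): 10 bp
  [132,145): 13 bp
  [145,153): 8 bp
  [153,164): 11 bp
  [164,174): 10 bp
  [174,192): 18 bp
  [192,203): 11 bp
  [203,223): 20 bp
  [223,236): 13 bp
  [236,248): 12 bp
  [248,262): 14 bp
  [262,265): 3 bp
  [265,276): 11 bp
  [276,284): 8 bp
  [284,292): 8 bp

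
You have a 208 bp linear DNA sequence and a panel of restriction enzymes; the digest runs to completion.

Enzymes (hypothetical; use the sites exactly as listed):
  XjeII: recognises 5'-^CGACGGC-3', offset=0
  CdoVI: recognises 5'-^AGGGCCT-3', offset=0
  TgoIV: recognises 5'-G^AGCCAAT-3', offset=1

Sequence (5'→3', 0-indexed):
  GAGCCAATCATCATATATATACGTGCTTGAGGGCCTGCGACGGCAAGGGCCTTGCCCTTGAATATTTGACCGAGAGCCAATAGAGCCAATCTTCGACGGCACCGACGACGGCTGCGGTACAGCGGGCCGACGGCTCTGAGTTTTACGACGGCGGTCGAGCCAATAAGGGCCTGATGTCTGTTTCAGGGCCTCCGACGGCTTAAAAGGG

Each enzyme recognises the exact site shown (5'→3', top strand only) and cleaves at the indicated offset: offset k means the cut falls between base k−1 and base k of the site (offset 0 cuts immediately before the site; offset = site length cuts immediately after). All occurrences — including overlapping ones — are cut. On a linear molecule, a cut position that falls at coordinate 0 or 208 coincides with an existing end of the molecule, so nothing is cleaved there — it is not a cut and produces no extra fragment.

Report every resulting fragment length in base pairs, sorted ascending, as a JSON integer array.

[1,8,8,8,8,9,10,12,12,16,18,19,22,28,29]

Per-enzyme occurrences:
  XjeII CGACGGC/0: at [37, 93, 105, 127, 145, 192] ⇒ [37, 93, 105, 127, 145, 192]
  CdoVI AGGGCCT/0: at [29, 45, 165, 184] ⇒ [29, 45, 165, 184]
  TgoIV GAGCCAAT/1: at [0, 73, 82, 156] ⇒ [1, 74, 83, 157]

Pooled cuts: [1, 29, 37, 45, 74, 83, 93, 105, 127, 145, 157, 165, 184, 192]

Fragment lengths:
  [0,1): 1 bp
  [1,29): 28 bp
  [29,37): 8 bp
  [37,45): 8 bp
  [45,74): 29 bp
  [74,83): 9 bp
  [83,93): 10 bp
  [93,105): 12 bp
  [105,127): 22 bp
  [127,145): 18 bp
  [145,157): 12 bp
  [157,165): 8 bp
  [165,184): 19 bp
  [184,192): 8 bp
  [192,208): 16 bp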